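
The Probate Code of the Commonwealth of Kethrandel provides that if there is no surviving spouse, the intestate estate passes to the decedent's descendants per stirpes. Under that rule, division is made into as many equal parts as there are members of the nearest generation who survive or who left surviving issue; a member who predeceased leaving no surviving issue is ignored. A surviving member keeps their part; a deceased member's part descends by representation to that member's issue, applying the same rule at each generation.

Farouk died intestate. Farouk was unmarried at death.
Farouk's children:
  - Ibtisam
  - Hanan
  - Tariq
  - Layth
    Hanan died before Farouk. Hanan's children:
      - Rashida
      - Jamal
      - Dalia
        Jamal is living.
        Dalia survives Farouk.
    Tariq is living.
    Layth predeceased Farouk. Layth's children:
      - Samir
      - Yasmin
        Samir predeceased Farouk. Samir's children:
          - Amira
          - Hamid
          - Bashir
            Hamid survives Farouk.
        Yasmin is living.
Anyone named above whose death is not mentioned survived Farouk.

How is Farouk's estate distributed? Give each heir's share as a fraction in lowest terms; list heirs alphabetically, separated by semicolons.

Amira 1/24; Bashir 1/24; Dalia 1/12; Hamid 1/24; Ibtisam 1/4; Jamal 1/12; Rashida 1/12; Tariq 1/4; Yasmin 1/8

There is no surviving spouse, so the entire estate passes to Farouk's descendants per stirpes.
The estate is divided into 4 equal shares of 1/4 among Ibtisam, Hanan, Tariq, Layth.
Ibtisam is living and takes 1/4.
Hanan predeceased; the 1/4 allotted to Hanan's branch passes to Hanan's issue by representation.
The 1/4 is divided into 3 equal shares of 1/12 among Rashida, Jamal, Dalia.
Rashida is living and takes 1/12.
Jamal is living and takes 1/12.
Dalia is living and takes 1/12.
Tariq is living and takes 1/4.
Layth predeceased; the 1/4 allotted to Layth's branch passes to Layth's issue by representation.
The 1/4 is divided into 2 equal shares of 1/8 among Samir, Yasmin.
Samir predeceased; the 1/8 allotted to Samir's branch passes to Samir's issue by representation.
The 1/8 is divided into 3 equal shares of 1/24 among Amira, Hamid, Bashir.
Amira is living and takes 1/24.
Hamid is living and takes 1/24.
Bashir is living and takes 1/24.
Yasmin is living and takes 1/8.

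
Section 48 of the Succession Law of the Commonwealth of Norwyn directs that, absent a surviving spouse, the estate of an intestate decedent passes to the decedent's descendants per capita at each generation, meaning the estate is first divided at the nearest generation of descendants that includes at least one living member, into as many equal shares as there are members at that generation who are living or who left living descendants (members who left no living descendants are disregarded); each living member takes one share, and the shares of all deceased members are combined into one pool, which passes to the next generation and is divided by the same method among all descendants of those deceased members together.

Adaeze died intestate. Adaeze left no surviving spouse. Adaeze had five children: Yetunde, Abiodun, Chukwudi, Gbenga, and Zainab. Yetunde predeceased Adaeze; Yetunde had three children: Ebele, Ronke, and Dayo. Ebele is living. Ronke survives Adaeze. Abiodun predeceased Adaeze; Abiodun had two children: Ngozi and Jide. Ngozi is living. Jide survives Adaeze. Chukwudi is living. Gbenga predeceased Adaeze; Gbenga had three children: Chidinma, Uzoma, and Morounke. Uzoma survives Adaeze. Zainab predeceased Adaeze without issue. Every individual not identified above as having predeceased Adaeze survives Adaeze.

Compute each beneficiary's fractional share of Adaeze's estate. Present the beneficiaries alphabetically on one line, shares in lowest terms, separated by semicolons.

There is no surviving spouse, so the entire estate passes to Adaeze's descendants per capita at each generation.
At generation 1 (Yetunde, Abiodun, Chukwudi, Gbenga) there are 4 shares of (1)/4 = 1/4 each.
Living: Chukwudi — each takes 1/4.
Deceased: Yetunde, Abiodun, and Gbenga. Their combined 3/4 is pooled and carried to generation 2.
At generation 2 (Ebele, Ronke, Dayo, Ngozi, Jide, Chidinma, Uzoma, Morounke) there are 8 shares of (3/4)/8 = 3/32 each.
Living: Ebele, Ronke, Dayo, Ngozi, Jide, Chidinma, Uzoma, and Morounke — each takes 3/32.

Chidinma 3/32; Chukwudi 1/4; Dayo 3/32; Ebele 3/32; Jide 3/32; Morounke 3/32; Ngozi 3/32; Ronke 3/32; Uzoma 3/32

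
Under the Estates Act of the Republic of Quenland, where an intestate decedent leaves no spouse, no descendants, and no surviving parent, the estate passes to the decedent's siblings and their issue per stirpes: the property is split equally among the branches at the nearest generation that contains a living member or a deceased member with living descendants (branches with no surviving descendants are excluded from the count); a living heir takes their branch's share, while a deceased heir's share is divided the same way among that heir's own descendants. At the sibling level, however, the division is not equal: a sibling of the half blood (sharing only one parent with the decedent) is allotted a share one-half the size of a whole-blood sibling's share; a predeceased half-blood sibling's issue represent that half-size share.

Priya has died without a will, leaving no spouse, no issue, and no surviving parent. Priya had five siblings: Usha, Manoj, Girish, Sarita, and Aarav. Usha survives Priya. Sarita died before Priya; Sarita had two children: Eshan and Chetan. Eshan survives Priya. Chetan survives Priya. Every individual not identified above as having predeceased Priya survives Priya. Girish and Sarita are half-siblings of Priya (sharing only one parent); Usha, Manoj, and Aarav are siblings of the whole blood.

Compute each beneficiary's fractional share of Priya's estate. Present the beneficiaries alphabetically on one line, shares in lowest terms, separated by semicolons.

No spouse, descendants, or parent survives, so the estate passes to Priya's siblings per stirpes.
Half-blood siblings count for one-half the weight of whole-blood siblings at the initial division.
Dividing 1 in proportion to weights (total weight 4): Usha (weight 1) → 1/4; Manoj (weight 1) → 1/4; Girish (weight 1/2) → 1/8; Sarita (weight 1/2) → 1/8; Aarav (weight 1) → 1/4.
Usha is living and takes 1/4.
Manoj is living and takes 1/4.
Girish is living and takes 1/8.
Sarita predeceased; the 1/8 allotted to Sarita's branch passes to Sarita's issue by representation.
The 1/8 is divided into 2 equal shares of 1/16 among Eshan, Chetan.
Eshan is living and takes 1/16.
Chetan is living and takes 1/16.
Aarav is living and takes 1/4.

Aarav 1/4; Chetan 1/16; Eshan 1/16; Girish 1/8; Manoj 1/4; Usha 1/4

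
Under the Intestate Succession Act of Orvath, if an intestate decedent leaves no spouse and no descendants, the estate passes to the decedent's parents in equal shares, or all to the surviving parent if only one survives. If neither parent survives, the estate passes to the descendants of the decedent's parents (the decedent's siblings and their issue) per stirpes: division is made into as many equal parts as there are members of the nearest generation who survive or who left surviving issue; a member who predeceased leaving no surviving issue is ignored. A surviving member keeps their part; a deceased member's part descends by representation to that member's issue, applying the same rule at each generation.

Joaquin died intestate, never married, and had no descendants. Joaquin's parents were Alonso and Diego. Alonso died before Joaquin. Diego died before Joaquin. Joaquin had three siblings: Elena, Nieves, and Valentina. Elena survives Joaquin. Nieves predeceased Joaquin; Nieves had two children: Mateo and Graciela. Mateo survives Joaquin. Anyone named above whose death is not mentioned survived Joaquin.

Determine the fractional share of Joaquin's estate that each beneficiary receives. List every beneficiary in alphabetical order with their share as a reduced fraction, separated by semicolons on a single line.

Neither parent survives and there are no descendants, so the estate passes to Joaquin's siblings and their issue per stirpes.
The estate is divided into 3 equal shares of 1/3 among Elena, Nieves, Valentina.
Elena is living and takes 1/3.
Nieves predeceased; the 1/3 allotted to Nieves's branch passes to Nieves's issue by representation.
The 1/3 is divided into 2 equal shares of 1/6 among Mateo, Graciela.
Mateo is living and takes 1/6.
Graciela is living and takes 1/6.
Valentina is living and takes 1/3.

Elena 1/3; Graciela 1/6; Mateo 1/6; Valentina 1/3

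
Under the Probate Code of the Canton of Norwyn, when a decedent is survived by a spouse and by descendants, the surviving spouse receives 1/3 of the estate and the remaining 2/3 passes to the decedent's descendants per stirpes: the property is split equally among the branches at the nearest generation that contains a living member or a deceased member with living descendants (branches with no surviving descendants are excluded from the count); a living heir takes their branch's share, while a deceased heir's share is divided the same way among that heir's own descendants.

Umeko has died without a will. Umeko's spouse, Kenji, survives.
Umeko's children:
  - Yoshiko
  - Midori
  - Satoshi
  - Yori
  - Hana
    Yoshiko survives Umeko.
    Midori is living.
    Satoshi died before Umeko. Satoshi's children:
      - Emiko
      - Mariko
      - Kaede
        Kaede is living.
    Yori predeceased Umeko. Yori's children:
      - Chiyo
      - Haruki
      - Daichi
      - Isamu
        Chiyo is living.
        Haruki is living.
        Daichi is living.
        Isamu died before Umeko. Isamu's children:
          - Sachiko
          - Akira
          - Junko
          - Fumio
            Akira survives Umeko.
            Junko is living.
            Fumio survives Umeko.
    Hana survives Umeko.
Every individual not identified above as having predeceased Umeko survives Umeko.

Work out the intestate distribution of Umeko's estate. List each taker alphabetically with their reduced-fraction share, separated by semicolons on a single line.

Kenji, as surviving spouse, takes 1/3.
The remaining 2/3 passes to Umeko's descendants per stirpes.
The 2/3 is divided into 5 equal shares of 2/15 among Yoshiko, Midori, Satoshi, Yori, Hana.
Yoshiko is living and takes 2/15.
Midori is living and takes 2/15.
Satoshi predeceased; the 2/15 allotted to Satoshi's branch passes to Satoshi's issue by representation.
The 2/15 is divided into 3 equal shares of 2/45 among Emiko, Mariko, Kaede.
Emiko is living and takes 2/45.
Mariko is living and takes 2/45.
Kaede is living and takes 2/45.
Yori predeceased; the 2/15 allotted to Yori's branch passes to Yori's issue by representation.
The 2/15 is divided into 4 equal shares of 1/30 among Chiyo, Haruki, Daichi, Isamu.
Chiyo is living and takes 1/30.
Haruki is living and takes 1/30.
Daichi is living and takes 1/30.
Isamu predeceased; the 1/30 allotted to Isamu's branch passes to Isamu's issue by representation.
The 1/30 is divided into 4 equal shares of 1/120 among Sachiko, Akira, Junko, Fumio.
Sachiko is living and takes 1/120.
Akira is living and takes 1/120.
Junko is living and takes 1/120.
Fumio is living and takes 1/120.
Hana is living and takes 2/15.

Akira 1/120; Chiyo 1/30; Daichi 1/30; Emiko 2/45; Fumio 1/120; Hana 2/15; Haruki 1/30; Junko 1/120; Kaede 2/45; Kenji 1/3; Mariko 2/45; Midori 2/15; Sachiko 1/120; Yoshiko 2/15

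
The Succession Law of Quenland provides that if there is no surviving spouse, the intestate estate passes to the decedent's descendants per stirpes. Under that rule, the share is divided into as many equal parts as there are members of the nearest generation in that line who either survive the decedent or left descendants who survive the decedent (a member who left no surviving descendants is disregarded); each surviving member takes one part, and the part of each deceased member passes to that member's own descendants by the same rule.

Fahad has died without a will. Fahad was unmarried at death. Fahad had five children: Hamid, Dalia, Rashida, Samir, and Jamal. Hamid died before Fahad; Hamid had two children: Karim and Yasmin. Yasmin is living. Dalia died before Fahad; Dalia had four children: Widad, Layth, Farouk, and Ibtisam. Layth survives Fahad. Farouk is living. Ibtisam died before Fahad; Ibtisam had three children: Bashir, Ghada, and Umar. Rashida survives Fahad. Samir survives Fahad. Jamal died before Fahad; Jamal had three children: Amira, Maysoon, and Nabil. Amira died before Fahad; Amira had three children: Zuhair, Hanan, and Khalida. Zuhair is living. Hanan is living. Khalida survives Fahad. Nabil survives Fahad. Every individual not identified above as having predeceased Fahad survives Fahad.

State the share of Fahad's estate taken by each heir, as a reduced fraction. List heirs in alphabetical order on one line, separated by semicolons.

There is no surviving spouse, so the entire estate passes to Fahad's descendants per stirpes.
The estate is divided into 5 equal shares of 1/5 among Hamid, Dalia, Rashida, Samir, Jamal.
Hamid predeceased; the 1/5 allotted to Hamid's branch passes to Hamid's issue by representation.
The 1/5 is divided into 2 equal shares of 1/10 among Karim, Yasmin.
Karim is living and takes 1/10.
Yasmin is living and takes 1/10.
Dalia predeceased; the 1/5 allotted to Dalia's branch passes to Dalia's issue by representation.
The 1/5 is divided into 4 equal shares of 1/20 among Widad, Layth, Farouk, Ibtisam.
Widad is living and takes 1/20.
Layth is living and takes 1/20.
Farouk is living and takes 1/20.
Ibtisam predeceased; the 1/20 allotted to Ibtisam's branch passes to Ibtisam's issue by representation.
The 1/20 is divided into 3 equal shares of 1/60 among Bashir, Ghada, Umar.
Bashir is living and takes 1/60.
Ghada is living and takes 1/60.
Umar is living and takes 1/60.
Rashida is living and takes 1/5.
Samir is living and takes 1/5.
Jamal predeceased; the 1/5 allotted to Jamal's branch passes to Jamal's issue by representation.
The 1/5 is divided into 3 equal shares of 1/15 among Amira, Maysoon, Nabil.
Amira predeceased; the 1/15 allotted to Amira's branch passes to Amira's issue by representation.
The 1/15 is divided into 3 equal shares of 1/45 among Zuhair, Hanan, Khalida.
Zuhair is living and takes 1/45.
Hanan is living and takes 1/45.
Khalida is living and takes 1/45.
Maysoon is living and takes 1/15.
Nabil is living and takes 1/15.

Bashir 1/60; Farouk 1/20; Ghada 1/60; Hanan 1/45; Karim 1/10; Khalida 1/45; Layth 1/20; Maysoon 1/15; Nabil 1/15; Rashida 1/5; Samir 1/5; Umar 1/60; Widad 1/20; Yasmin 1/10; Zuhair 1/45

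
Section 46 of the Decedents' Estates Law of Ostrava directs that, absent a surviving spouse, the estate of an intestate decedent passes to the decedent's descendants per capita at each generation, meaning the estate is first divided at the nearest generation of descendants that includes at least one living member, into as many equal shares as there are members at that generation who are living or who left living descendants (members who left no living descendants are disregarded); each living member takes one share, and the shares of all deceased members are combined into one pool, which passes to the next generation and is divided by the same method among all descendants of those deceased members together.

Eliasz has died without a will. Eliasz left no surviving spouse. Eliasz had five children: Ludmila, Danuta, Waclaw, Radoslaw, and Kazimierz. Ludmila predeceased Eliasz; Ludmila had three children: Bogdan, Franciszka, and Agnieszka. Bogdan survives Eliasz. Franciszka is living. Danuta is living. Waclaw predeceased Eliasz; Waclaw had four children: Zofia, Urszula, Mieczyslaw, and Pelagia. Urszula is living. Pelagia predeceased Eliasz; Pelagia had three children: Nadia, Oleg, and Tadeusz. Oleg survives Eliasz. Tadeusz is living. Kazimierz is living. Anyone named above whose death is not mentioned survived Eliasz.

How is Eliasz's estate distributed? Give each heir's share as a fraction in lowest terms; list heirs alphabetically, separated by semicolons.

There is no surviving spouse, so the entire estate passes to Eliasz's descendants per capita at each generation.
At generation 1 (Ludmila, Danuta, Waclaw, Radoslaw, Kazimierz) there are 5 shares of (1)/5 = 1/5 each.
Living: Danuta, Radoslaw, and Kazimierz — each takes 1/5.
Deceased: Ludmila and Waclaw. Their combined 2/5 is pooled and carried to generation 2.
At generation 2 (Bogdan, Franciszka, Agnieszka, Zofia, Urszula, Mieczyslaw, Pelagia) there are 7 shares of (2/5)/7 = 2/35 each.
Living: Bogdan, Franciszka, Agnieszka, Zofia, Urszula, and Mieczyslaw — each takes 2/35.
Deceased: Pelagia. That 2/35 share is carried to generation 3.
At generation 3 (Nadia, Oleg, Tadeusz) there are 3 shares of (2/35)/3 = 2/105 each.
Living: Nadia, Oleg, and Tadeusz — each takes 2/105.

Agnieszka 2/35; Bogdan 2/35; Danuta 1/5; Franciszka 2/35; Kazimierz 1/5; Mieczyslaw 2/35; Nadia 2/105; Oleg 2/105; Radoslaw 1/5; Tadeusz 2/105; Urszula 2/35; Zofia 2/35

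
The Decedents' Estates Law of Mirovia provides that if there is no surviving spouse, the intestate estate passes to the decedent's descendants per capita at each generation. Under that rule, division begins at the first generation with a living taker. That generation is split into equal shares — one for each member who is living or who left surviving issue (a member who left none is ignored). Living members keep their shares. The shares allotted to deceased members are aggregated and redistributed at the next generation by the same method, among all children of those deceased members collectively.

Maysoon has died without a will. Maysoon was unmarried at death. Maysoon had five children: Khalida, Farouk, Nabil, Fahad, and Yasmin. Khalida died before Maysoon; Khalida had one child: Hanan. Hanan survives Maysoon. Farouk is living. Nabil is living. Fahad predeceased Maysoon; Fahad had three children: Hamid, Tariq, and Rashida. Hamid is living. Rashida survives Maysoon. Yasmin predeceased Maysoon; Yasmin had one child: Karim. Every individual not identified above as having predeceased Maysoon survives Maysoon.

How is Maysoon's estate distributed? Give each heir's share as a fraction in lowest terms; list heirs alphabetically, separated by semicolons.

There is no surviving spouse, so the entire estate passes to Maysoon's descendants per capita at each generation.
At generation 1 (Khalida, Farouk, Nabil, Fahad, Yasmin) there are 5 shares of (1)/5 = 1/5 each.
Living: Farouk and Nabil — each takes 1/5.
Deceased: Khalida, Fahad, and Yasmin. Their combined 3/5 is pooled and carried to generation 2.
At generation 2 (Hanan, Hamid, Tariq, Rashida, Karim) there are 5 shares of (3/5)/5 = 3/25 each.
Living: Hanan, Hamid, Tariq, Rashida, and Karim — each takes 3/25.

Farouk 1/5; Hamid 3/25; Hanan 3/25; Karim 3/25; Nabil 1/5; Rashida 3/25; Tariq 3/25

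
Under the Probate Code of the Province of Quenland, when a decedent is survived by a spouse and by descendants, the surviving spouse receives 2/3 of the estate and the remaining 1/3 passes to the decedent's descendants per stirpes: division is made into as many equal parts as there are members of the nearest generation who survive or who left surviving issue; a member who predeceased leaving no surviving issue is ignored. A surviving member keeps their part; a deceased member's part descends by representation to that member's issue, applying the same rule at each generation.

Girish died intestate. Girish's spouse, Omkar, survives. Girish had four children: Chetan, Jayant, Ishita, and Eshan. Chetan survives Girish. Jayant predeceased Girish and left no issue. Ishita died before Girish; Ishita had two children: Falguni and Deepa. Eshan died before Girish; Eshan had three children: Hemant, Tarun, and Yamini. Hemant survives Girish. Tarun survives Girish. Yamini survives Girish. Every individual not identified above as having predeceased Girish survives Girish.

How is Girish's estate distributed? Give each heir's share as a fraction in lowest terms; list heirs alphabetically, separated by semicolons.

Chetan 1/9; Deepa 1/18; Falguni 1/18; Hemant 1/27; Omkar 2/3; Tarun 1/27; Yamini 1/27

Omkar, as surviving spouse, takes 2/3.
The remaining 1/3 passes to Girish's descendants per stirpes.
Jayant left no surviving issue, so that branch lapses and is disregarded.
The 1/3 is divided into 3 equal shares of 1/9 among Chetan, Ishita, Eshan.
Chetan is living and takes 1/9.
Ishita predeceased; the 1/9 allotted to Ishita's branch passes to Ishita's issue by representation.
The 1/9 is divided into 2 equal shares of 1/18 among Falguni, Deepa.
Falguni is living and takes 1/18.
Deepa is living and takes 1/18.
Eshan predeceased; the 1/9 allotted to Eshan's branch passes to Eshan's issue by representation.
The 1/9 is divided into 3 equal shares of 1/27 among Hemant, Tarun, Yamini.
Hemant is living and takes 1/27.
Tarun is living and takes 1/27.
Yamini is living and takes 1/27.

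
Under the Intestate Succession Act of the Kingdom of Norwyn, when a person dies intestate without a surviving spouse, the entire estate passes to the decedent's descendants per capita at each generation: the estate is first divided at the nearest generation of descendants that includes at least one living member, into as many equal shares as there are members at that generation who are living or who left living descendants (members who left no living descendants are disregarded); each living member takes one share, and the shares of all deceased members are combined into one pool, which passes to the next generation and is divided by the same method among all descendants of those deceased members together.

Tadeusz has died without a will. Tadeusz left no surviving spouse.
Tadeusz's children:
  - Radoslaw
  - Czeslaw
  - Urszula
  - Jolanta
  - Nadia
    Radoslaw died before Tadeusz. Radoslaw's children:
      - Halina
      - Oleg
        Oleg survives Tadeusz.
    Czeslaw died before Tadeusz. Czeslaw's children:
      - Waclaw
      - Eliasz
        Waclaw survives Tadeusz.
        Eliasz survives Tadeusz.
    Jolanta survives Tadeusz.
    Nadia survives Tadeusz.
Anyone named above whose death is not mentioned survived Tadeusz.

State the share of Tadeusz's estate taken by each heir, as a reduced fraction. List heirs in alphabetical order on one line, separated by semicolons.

Eliasz 1/10; Halina 1/10; Jolanta 1/5; Nadia 1/5; Oleg 1/10; Urszula 1/5; Waclaw 1/10

There is no surviving spouse, so the entire estate passes to Tadeusz's descendants per capita at each generation.
At generation 1 (Radoslaw, Czeslaw, Urszula, Jolanta, Nadia) there are 5 shares of (1)/5 = 1/5 each.
Living: Urszula, Jolanta, and Nadia — each takes 1/5.
Deceased: Radoslaw and Czeslaw. Their combined 2/5 is pooled and carried to generation 2.
At generation 2 (Halina, Oleg, Waclaw, Eliasz) there are 4 shares of (2/5)/4 = 1/10 each.
Living: Halina, Oleg, Waclaw, and Eliasz — each takes 1/10.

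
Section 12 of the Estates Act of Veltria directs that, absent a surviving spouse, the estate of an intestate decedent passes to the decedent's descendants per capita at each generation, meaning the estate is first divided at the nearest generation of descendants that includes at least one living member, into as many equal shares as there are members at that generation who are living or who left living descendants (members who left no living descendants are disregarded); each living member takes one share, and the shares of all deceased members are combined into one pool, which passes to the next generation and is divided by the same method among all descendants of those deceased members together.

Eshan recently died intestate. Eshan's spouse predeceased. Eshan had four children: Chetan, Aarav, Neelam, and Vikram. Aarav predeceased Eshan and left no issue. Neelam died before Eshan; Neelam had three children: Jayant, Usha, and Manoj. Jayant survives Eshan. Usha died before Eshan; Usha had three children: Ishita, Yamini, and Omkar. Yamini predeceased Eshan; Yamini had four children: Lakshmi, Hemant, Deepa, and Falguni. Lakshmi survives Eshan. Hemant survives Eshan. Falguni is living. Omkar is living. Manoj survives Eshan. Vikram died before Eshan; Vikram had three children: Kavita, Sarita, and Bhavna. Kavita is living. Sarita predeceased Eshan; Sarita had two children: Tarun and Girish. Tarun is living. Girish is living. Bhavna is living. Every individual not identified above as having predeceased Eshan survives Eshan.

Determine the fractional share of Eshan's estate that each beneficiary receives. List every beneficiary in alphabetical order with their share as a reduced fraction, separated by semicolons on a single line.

There is no surviving spouse, so the entire estate passes to Eshan's descendants per capita at each generation.
At generation 1 (Chetan, Neelam, Vikram) there are 3 shares of (1)/3 = 1/3 each.
Living: Chetan — each takes 1/3.
Deceased: Neelam and Vikram. Their combined 2/3 is pooled and carried to generation 2.
At generation 2 (Jayant, Usha, Manoj, Kavita, Sarita, Bhavna) there are 6 shares of (2/3)/6 = 1/9 each.
Living: Jayant, Manoj, Kavita, and Bhavna — each takes 1/9.
Deceased: Usha and Sarita. Their combined 2/9 is pooled and carried to generation 3.
At generation 3 (Ishita, Yamini, Omkar, Tarun, Girish) there are 5 shares of (2/9)/5 = 2/45 each.
Living: Ishita, Omkar, Tarun, and Girish — each takes 2/45.
Deceased: Yamini. That 2/45 share is carried to generation 4.
At generation 4 (Lakshmi, Hemant, Deepa, Falguni) there are 4 shares of (2/45)/4 = 1/90 each.
Living: Lakshmi, Hemant, Deepa, and Falguni — each takes 1/90.

Bhavna 1/9; Chetan 1/3; Deepa 1/90; Falguni 1/90; Girish 2/45; Hemant 1/90; Ishita 2/45; Jayant 1/9; Kavita 1/9; Lakshmi 1/90; Manoj 1/9; Omkar 2/45; Tarun 2/45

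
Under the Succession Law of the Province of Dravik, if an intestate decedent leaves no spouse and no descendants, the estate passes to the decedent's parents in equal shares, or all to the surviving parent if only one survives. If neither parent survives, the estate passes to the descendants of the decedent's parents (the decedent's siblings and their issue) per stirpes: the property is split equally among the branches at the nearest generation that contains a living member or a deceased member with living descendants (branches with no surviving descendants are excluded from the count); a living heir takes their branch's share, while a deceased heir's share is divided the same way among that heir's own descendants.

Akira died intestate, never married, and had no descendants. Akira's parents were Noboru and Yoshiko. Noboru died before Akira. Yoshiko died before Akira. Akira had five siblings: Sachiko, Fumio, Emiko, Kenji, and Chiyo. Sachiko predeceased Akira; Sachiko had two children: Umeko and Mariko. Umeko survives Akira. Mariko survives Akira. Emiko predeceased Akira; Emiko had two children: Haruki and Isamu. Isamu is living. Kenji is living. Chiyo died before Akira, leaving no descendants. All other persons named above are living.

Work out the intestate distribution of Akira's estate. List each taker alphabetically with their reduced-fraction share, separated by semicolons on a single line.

Neither parent survives and there are no descendants, so the estate passes to Akira's siblings and their issue per stirpes.
Chiyo left no surviving issue, so that branch lapses and is disregarded.
The estate is divided into 4 equal shares of 1/4 among Sachiko, Fumio, Emiko, Kenji.
Sachiko predeceased; the 1/4 allotted to Sachiko's branch passes to Sachiko's issue by representation.
The 1/4 is divided into 2 equal shares of 1/8 among Umeko, Mariko.
Umeko is living and takes 1/8.
Mariko is living and takes 1/8.
Fumio is living and takes 1/4.
Emiko predeceased; the 1/4 allotted to Emiko's branch passes to Emiko's issue by representation.
The 1/4 is divided into 2 equal shares of 1/8 among Haruki, Isamu.
Haruki is living and takes 1/8.
Isamu is living and takes 1/8.
Kenji is living and takes 1/4.

Fumio 1/4; Haruki 1/8; Isamu 1/8; Kenji 1/4; Mariko 1/8; Umeko 1/8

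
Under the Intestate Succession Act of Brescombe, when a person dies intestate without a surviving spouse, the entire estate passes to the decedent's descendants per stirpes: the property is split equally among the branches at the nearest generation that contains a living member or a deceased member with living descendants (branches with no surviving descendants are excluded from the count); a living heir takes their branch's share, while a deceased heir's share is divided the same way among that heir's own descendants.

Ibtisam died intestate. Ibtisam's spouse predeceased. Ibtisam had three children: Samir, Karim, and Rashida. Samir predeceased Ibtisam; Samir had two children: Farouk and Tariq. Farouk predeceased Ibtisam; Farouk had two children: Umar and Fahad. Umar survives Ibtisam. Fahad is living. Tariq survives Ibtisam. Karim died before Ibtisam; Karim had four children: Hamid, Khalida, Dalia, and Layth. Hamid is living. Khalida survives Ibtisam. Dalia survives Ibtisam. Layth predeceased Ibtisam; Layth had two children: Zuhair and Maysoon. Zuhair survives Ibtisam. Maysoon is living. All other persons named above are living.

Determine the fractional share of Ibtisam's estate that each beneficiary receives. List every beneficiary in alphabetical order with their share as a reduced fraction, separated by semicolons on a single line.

Dalia 1/12; Fahad 1/12; Hamid 1/12; Khalida 1/12; Maysoon 1/24; Rashida 1/3; Tariq 1/6; Umar 1/12; Zuhair 1/24

There is no surviving spouse, so the entire estate passes to Ibtisam's descendants per stirpes.
The estate is divided into 3 equal shares of 1/3 among Samir, Karim, Rashida.
Samir predeceased; the 1/3 allotted to Samir's branch passes to Samir's issue by representation.
The 1/3 is divided into 2 equal shares of 1/6 among Farouk, Tariq.
Farouk predeceased; the 1/6 allotted to Farouk's branch passes to Farouk's issue by representation.
The 1/6 is divided into 2 equal shares of 1/12 among Umar, Fahad.
Umar is living and takes 1/12.
Fahad is living and takes 1/12.
Tariq is living and takes 1/6.
Karim predeceased; the 1/3 allotted to Karim's branch passes to Karim's issue by representation.
The 1/3 is divided into 4 equal shares of 1/12 among Hamid, Khalida, Dalia, Layth.
Hamid is living and takes 1/12.
Khalida is living and takes 1/12.
Dalia is living and takes 1/12.
Layth predeceased; the 1/12 allotted to Layth's branch passes to Layth's issue by representation.
The 1/12 is divided into 2 equal shares of 1/24 among Zuhair, Maysoon.
Zuhair is living and takes 1/24.
Maysoon is living and takes 1/24.
Rashida is living and takes 1/3.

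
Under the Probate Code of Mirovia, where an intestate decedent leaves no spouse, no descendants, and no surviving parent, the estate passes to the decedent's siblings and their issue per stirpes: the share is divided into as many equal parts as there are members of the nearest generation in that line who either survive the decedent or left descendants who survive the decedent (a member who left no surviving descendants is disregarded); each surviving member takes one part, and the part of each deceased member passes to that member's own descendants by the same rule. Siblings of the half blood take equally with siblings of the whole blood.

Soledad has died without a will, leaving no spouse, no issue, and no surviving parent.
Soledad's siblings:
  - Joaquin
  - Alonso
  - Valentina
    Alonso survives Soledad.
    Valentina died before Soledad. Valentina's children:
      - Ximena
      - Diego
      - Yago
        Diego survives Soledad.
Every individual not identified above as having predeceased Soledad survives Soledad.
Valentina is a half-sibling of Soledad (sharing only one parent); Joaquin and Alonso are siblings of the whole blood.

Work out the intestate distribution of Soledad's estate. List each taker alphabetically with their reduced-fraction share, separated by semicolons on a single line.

Alonso 1/3; Diego 1/9; Joaquin 1/3; Ximena 1/9; Yago 1/9

No spouse, descendants, or parent survives, so the estate passes to Soledad's siblings per stirpes.
Half-blood and whole-blood siblings take equally under the stated rule.
The estate is divided into 3 equal shares of 1/3 among Joaquin, Alonso, Valentina.
Joaquin is living and takes 1/3.
Alonso is living and takes 1/3.
Valentina predeceased; the 1/3 allotted to Valentina's branch passes to Valentina's issue by representation.
The 1/3 is divided into 3 equal shares of 1/9 among Ximena, Diego, Yago.
Ximena is living and takes 1/9.
Diego is living and takes 1/9.
Yago is living and takes 1/9.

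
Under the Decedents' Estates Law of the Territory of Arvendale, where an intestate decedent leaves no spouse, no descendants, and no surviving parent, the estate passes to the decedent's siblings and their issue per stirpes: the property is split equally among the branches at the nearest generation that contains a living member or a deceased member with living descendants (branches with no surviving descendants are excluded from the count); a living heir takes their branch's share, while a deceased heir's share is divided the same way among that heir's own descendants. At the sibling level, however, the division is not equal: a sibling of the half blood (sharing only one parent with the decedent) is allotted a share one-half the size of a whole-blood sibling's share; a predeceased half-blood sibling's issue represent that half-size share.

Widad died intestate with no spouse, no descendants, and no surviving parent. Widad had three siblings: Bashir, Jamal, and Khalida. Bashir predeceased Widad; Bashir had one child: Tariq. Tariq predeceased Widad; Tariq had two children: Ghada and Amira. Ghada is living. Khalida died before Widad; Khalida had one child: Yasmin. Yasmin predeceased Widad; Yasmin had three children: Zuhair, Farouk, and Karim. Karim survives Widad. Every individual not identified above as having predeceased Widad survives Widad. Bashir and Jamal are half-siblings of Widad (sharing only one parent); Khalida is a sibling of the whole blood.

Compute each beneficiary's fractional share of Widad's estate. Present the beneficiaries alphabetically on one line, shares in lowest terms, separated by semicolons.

Amira 1/8; Farouk 1/6; Ghada 1/8; Jamal 1/4; Karim 1/6; Zuhair 1/6

No spouse, descendants, or parent survives, so the estate passes to Widad's siblings per stirpes.
Half-blood siblings count for one-half the weight of whole-blood siblings at the initial division.
Dividing 1 in proportion to weights (total weight 2): Bashir (weight 1/2) → 1/4; Jamal (weight 1/2) → 1/4; Khalida (weight 1) → 1/2.
Bashir predeceased; the 1/4 allotted to Bashir's branch passes to Bashir's issue by representation.
Tariq's line is the sole branch at this level, so the full 1/4 passes to Tariq's issue by representation.
The 1/4 is divided into 2 equal shares of 1/8 among Ghada, Amira.
Ghada is living and takes 1/8.
Amira is living and takes 1/8.
Jamal is living and takes 1/4.
Khalida predeceased; the 1/2 allotted to Khalida's branch passes to Khalida's issue by representation.
Yasmin's line is the sole branch at this level, so the full 1/2 passes to Yasmin's issue by representation.
The 1/2 is divided into 3 equal shares of 1/6 among Zuhair, Farouk, Karim.
Zuhair is living and takes 1/6.
Farouk is living and takes 1/6.
Karim is living and takes 1/6.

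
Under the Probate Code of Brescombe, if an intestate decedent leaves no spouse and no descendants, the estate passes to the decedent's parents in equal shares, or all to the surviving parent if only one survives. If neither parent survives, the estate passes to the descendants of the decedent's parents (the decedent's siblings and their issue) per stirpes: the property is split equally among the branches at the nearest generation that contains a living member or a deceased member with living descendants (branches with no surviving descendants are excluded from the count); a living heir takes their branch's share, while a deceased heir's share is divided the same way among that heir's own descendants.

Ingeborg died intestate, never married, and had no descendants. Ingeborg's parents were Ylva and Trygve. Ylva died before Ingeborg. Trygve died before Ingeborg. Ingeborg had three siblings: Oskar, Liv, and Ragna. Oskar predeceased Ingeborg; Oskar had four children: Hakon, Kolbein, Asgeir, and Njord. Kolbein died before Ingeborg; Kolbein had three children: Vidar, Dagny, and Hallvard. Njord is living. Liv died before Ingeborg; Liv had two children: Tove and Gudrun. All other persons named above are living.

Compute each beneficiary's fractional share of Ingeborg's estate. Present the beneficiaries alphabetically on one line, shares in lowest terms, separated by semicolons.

Neither parent survives and there are no descendants, so the estate passes to Ingeborg's siblings and their issue per stirpes.
The estate is divided into 3 equal shares of 1/3 among Oskar, Liv, Ragna.
Oskar predeceased; the 1/3 allotted to Oskar's branch passes to Oskar's issue by representation.
The 1/3 is divided into 4 equal shares of 1/12 among Hakon, Kolbein, Asgeir, Njord.
Hakon is living and takes 1/12.
Kolbein predeceased; the 1/12 allotted to Kolbein's branch passes to Kolbein's issue by representation.
The 1/12 is divided into 3 equal shares of 1/36 among Vidar, Dagny, Hallvard.
Vidar is living and takes 1/36.
Dagny is living and takes 1/36.
Hallvard is living and takes 1/36.
Asgeir is living and takes 1/12.
Njord is living and takes 1/12.
Liv predeceased; the 1/3 allotted to Liv's branch passes to Liv's issue by representation.
The 1/3 is divided into 2 equal shares of 1/6 among Tove, Gudrun.
Tove is living and takes 1/6.
Gudrun is living and takes 1/6.
Ragna is living and takes 1/3.

Asgeir 1/12; Dagny 1/36; Gudrun 1/6; Hakon 1/12; Hallvard 1/36; Njord 1/12; Ragna 1/3; Tove 1/6; Vidar 1/36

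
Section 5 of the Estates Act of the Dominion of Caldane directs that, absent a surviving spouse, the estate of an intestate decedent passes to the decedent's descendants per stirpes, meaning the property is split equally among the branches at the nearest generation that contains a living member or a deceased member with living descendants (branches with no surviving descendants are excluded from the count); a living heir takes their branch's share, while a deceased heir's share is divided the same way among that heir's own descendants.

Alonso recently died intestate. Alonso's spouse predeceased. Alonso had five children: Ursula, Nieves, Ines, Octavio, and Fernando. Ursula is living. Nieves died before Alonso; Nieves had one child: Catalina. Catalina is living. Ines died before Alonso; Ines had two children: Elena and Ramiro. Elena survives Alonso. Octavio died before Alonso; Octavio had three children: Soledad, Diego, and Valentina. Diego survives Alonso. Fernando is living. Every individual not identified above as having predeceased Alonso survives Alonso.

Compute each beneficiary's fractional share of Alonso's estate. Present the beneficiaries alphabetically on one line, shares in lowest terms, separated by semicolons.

Catalina 1/5; Diego 1/15; Elena 1/10; Fernando 1/5; Ramiro 1/10; Soledad 1/15; Ursula 1/5; Valentina 1/15

There is no surviving spouse, so the entire estate passes to Alonso's descendants per stirpes.
The estate is divided into 5 equal shares of 1/5 among Ursula, Nieves, Ines, Octavio, Fernando.
Ursula is living and takes 1/5.
Nieves predeceased; the 1/5 allotted to Nieves's branch passes to Nieves's issue by representation.
Catalina is the sole taker at this level and receives the full 1/5.
Ines predeceased; the 1/5 allotted to Ines's branch passes to Ines's issue by representation.
The 1/5 is divided into 2 equal shares of 1/10 among Elena, Ramiro.
Elena is living and takes 1/10.
Ramiro is living and takes 1/10.
Octavio predeceased; the 1/5 allotted to Octavio's branch passes to Octavio's issue by representation.
The 1/5 is divided into 3 equal shares of 1/15 among Soledad, Diego, Valentina.
Soledad is living and takes 1/15.
Diego is living and takes 1/15.
Valentina is living and takes 1/15.
Fernando is living and takes 1/5.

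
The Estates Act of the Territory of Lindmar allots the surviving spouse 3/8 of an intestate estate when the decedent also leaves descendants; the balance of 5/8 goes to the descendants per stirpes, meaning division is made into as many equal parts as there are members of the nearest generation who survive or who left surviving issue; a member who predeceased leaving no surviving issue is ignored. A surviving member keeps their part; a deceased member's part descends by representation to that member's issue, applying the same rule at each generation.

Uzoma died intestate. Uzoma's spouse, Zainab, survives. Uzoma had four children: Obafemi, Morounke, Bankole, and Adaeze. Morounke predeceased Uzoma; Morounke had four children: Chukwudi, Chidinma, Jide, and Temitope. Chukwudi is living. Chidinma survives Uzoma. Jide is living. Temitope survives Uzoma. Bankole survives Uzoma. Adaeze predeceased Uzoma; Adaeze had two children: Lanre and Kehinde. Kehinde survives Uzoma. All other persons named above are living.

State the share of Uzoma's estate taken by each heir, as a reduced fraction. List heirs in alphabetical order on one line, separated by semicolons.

Zainab, as surviving spouse, takes 3/8.
The remaining 5/8 passes to Uzoma's descendants per stirpes.
The 5/8 is divided into 4 equal shares of 5/32 among Obafemi, Morounke, Bankole, Adaeze.
Obafemi is living and takes 5/32.
Morounke predeceased; the 5/32 allotted to Morounke's branch passes to Morounke's issue by representation.
The 5/32 is divided into 4 equal shares of 5/128 among Chukwudi, Chidinma, Jide, Temitope.
Chukwudi is living and takes 5/128.
Chidinma is living and takes 5/128.
Jide is living and takes 5/128.
Temitope is living and takes 5/128.
Bankole is living and takes 5/32.
Adaeze predeceased; the 5/32 allotted to Adaeze's branch passes to Adaeze's issue by representation.
The 5/32 is divided into 2 equal shares of 5/64 among Lanre, Kehinde.
Lanre is living and takes 5/64.
Kehinde is living and takes 5/64.

Bankole 5/32; Chidinma 5/128; Chukwudi 5/128; Jide 5/128; Kehinde 5/64; Lanre 5/64; Obafemi 5/32; Temitope 5/128; Zainab 3/8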